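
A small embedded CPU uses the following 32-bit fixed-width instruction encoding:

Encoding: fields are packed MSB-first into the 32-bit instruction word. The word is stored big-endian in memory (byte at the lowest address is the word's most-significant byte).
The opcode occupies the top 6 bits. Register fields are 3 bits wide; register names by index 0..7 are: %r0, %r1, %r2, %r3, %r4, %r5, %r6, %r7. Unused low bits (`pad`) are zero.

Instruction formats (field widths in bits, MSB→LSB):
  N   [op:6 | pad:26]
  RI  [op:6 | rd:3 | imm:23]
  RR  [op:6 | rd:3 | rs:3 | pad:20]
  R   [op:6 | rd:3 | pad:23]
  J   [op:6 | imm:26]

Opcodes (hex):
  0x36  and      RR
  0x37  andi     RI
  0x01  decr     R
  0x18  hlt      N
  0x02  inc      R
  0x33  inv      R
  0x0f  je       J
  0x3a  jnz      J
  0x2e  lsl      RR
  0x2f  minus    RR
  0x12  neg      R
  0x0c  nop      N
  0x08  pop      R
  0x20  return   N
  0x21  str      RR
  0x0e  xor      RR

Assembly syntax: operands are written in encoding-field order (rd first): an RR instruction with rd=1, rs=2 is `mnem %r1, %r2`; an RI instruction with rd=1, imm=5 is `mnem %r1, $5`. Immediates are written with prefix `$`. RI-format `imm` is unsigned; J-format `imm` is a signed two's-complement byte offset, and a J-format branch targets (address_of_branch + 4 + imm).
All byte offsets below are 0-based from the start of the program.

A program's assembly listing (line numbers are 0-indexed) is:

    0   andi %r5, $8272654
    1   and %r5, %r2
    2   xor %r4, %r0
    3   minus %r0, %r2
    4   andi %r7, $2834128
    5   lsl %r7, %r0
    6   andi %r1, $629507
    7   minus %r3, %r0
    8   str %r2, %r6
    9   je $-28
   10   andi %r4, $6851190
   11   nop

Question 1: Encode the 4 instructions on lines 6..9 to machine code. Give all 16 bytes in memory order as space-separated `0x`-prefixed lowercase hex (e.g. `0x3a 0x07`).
6. andi fields op=0x37:6|rd=1:3|imm=629507:23 → word dc899b03h → dc 89 9b 03
7. minus fields op=0x2f:6|rd=3:3|rs=0:3|pad=0:20 → word bd800000h → bd 80 00 00
8. str fields op=0x21:6|rd=2:3|rs=6:3|pad=0:20 → word 85600000h → 85 60 00 00
9. je fields op=0xf:6|imm=-28:26 → word 3fffffe4h → 3f ff ff e4

0xdc 0x89 0x9b 0x03 0xbd 0x80 0x00 0x00 0x85 0x60 0x00 0x00 0x3f 0xff 0xff 0xe4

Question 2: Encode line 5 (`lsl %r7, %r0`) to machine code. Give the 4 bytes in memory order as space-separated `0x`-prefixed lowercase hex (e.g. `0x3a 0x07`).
L5: lsl op=0x2e:6|rd=7:3|rs=0:3|pad=0:20 ⇒ 0xbb800000 ⇒ big bb 80 00 00

0xbb 0x80 0x00 0x00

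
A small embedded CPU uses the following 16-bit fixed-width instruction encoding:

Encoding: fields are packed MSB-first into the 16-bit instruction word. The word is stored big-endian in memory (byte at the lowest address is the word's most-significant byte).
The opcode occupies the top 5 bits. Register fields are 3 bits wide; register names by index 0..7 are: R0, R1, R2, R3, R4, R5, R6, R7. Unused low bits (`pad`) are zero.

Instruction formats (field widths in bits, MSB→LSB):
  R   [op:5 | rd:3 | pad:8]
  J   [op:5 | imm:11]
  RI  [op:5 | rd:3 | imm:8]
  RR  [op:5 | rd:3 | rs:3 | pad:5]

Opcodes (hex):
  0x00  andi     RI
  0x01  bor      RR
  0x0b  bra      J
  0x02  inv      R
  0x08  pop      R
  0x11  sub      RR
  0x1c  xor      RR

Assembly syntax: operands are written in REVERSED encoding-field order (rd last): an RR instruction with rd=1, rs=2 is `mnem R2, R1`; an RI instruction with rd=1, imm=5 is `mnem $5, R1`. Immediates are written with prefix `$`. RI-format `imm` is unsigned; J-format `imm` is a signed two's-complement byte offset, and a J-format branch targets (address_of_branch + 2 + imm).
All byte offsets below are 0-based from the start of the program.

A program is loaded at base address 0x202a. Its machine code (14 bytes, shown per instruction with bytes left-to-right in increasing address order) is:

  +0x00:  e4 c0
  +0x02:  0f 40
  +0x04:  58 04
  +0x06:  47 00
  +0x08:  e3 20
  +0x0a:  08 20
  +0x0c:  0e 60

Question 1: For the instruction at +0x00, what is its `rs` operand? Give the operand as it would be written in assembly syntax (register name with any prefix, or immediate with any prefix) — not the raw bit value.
off 0x00: read e4 c0 as big → 0xe4c0
  opcode bits[15:11]=0x1c: xor/RR
  rd@[10:8]=0x4 ⇒ R4
  rs@[7:5]=0x6 ⇒ R6

R6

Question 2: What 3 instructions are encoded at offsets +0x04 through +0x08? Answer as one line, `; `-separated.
bra $4; pop R7; xor R1, R3

[04] 58 04 → 0x5804
  top 5b → 0xb → bra [J]
  [10:0] imm=4 = $4
[06] 47 00 → 0x4700
  top 5b → 0x8 → pop [R]
  [10:8] rd=7 = R7
[08] e3 20 → 0xe320
  top 5b → 0x1c → xor [RR]
  [10:8] rd=3 = R3
  [7:5] rs=1 = R1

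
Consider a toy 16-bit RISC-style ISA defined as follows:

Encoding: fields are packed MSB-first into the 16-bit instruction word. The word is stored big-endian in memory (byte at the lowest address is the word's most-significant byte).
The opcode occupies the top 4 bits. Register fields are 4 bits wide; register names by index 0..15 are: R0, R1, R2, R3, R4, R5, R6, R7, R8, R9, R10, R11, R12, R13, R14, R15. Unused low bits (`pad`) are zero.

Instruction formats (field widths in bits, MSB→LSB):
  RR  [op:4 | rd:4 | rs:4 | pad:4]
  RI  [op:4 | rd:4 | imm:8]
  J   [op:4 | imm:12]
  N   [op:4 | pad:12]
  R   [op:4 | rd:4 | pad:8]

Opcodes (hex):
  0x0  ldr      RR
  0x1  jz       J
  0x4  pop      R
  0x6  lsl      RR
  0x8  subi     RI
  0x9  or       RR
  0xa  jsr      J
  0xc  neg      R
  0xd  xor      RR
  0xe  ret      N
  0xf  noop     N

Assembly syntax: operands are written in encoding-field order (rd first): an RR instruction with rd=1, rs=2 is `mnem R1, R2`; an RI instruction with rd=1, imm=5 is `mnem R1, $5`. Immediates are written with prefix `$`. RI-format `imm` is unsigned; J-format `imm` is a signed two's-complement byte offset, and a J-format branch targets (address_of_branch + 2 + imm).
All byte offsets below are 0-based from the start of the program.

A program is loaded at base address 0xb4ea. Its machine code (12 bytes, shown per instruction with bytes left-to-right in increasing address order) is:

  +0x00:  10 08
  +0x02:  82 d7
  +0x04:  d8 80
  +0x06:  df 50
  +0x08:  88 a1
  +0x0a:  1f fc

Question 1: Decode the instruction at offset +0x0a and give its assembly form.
@+0a  big-endian(1f fc) = 0x1ffc
  op=0x1ffc>>12=0x1 ⇒ jz (J)
  imm: (w>>0)&0xfff=0xffc (s12→-4) → $-4

jz $-4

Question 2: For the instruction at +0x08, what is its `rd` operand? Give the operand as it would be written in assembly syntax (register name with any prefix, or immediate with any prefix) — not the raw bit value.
[08] 88 a1 → 0x88a1
  top 4b → 0x8 → subi [RI]
  [11:8] rd=8 = R8
  [7:0] imm=161 = $161

R8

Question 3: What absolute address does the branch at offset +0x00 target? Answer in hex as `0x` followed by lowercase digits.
[00] 10 08 → 0x1008
  opcode bits[15:12]=0x1: jz/J
  imm@[11:0]=0x8 ⇒ $8
  target = base 0xb4ea + off 0x00 + 2 + imm 8 = 0xb4f4

0xb4f4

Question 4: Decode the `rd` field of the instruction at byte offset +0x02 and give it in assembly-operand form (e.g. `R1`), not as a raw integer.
R2

@+02  big-endian(82 d7) = 0x82d7
  op=0x82d7>>12=0x8 ⇒ subi (RI)
  rd: (w>>8)&0xf=0x2 → R2
  imm: (w>>0)&0xff=0xd7 → $215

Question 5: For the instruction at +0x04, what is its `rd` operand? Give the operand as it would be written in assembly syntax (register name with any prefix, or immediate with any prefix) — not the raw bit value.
@+04  big-endian(d8 80) = 0xd880
  top 4b → 0xd → xor [RR]
  rd: (w>>8)&0xf=0x8 → R8
  rs: (w>>4)&0xf=0x8 → R8

R8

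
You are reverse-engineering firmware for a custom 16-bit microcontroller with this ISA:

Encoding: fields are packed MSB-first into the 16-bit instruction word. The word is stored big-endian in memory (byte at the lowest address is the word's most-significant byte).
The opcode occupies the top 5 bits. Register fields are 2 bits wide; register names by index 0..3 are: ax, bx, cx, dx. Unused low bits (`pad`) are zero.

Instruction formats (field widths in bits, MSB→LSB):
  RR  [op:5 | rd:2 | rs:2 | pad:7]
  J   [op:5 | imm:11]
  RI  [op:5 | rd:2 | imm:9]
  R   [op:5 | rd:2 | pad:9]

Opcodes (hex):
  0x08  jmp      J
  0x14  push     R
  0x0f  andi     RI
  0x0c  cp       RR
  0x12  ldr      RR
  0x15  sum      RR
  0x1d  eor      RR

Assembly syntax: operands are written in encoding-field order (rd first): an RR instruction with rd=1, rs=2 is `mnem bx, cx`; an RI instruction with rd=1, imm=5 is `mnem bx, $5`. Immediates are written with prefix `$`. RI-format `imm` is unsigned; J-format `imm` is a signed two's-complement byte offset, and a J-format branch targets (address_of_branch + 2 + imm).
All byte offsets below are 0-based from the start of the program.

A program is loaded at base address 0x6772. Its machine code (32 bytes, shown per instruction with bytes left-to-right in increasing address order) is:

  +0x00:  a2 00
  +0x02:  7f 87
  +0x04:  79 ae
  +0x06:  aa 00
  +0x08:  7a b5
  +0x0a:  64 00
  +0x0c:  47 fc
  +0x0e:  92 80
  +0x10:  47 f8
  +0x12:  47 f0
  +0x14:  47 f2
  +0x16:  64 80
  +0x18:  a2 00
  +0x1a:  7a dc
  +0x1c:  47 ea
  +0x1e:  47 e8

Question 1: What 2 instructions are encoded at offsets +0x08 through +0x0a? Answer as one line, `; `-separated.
andi bx, $181; cp cx, ax

off 0x08: read 7a b5 as big → 0x7ab5
  top 5b → 0xf → andi [RI]
  rd@[10:9]=0x1 ⇒ bx
  imm@[8:0]=0xb5 ⇒ $181
off 0x0a: read 64 00 as big → 0x6400
  top 5b → 0xc → cp [RR]
  rd@[10:9]=0x2 ⇒ cx
  rs@[8:7]=0x0 ⇒ ax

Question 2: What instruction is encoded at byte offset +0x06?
sum bx, ax

@+06  big-endian(aa 00) = 0xaa00
  top 5b → 0x15 → sum [RR]
  rd@[10:9]=0x1 ⇒ bx
  rs@[8:7]=0x0 ⇒ ax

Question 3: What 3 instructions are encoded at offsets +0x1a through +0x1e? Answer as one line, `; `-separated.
+0x1a: 7a dc ⇒ word 0x7adc (big)
  top 5b → 0xf → andi [RI]
  rd@[10:9]=0x1 ⇒ bx
  imm@[8:0]=0xdc ⇒ $220
+0x1c: 47 ea ⇒ word 0x47ea (big)
  top 5b → 0x8 → jmp [J]
  imm@[10:0]=0x7ea (s11→-22) ⇒ $-22
+0x1e: 47 e8 ⇒ word 0x47e8 (big)
  top 5b → 0x8 → jmp [J]
  imm@[10:0]=0x7e8 (s11→-24) ⇒ $-24

andi bx, $220; jmp $-22; jmp $-24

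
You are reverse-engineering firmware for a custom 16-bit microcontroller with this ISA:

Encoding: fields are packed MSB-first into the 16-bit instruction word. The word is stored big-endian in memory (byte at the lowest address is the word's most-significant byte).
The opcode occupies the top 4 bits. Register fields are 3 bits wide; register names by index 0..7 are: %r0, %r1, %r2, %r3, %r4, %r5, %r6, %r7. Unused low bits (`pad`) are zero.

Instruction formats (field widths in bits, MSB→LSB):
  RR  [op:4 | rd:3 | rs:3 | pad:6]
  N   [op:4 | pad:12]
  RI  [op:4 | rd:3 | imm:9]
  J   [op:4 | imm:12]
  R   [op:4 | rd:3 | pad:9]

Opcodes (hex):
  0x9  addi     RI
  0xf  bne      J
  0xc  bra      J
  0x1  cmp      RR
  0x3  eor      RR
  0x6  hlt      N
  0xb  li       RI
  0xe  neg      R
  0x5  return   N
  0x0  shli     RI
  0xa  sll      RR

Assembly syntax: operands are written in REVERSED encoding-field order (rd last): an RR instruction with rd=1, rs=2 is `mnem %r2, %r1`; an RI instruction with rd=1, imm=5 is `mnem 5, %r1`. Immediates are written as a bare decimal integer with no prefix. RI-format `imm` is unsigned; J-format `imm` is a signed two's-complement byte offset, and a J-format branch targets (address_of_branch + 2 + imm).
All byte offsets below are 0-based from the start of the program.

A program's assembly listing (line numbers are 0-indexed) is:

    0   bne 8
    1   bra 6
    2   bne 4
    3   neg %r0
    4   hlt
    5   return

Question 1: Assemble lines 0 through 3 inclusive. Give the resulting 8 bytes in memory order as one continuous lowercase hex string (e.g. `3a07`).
f008c006f004e000

line 0 (bne): pack op=0xf:4|imm=8:12 = 0xf008; big→ f0 08
line 1 (bra): pack op=0xc:4|imm=6:12 = 0xc006; big→ c0 06
line 2 (bne): pack op=0xf:4|imm=4:12 = 0xf004; big→ f0 04
line 3 (neg): pack op=0xe:4|rd=0:3|pad=0:9 = 0xe000; big→ e0 00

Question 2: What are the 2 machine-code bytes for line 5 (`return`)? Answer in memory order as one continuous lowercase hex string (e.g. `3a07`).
5000

L5: return op=0x5:4|pad=0:12 ⇒ 0x5000 ⇒ big 50 00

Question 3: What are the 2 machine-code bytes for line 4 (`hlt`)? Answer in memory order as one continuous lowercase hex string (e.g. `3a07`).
line 4 (hlt): pack op=0x6:4|pad=0:12 = 0x6000; big→ 60 00

6000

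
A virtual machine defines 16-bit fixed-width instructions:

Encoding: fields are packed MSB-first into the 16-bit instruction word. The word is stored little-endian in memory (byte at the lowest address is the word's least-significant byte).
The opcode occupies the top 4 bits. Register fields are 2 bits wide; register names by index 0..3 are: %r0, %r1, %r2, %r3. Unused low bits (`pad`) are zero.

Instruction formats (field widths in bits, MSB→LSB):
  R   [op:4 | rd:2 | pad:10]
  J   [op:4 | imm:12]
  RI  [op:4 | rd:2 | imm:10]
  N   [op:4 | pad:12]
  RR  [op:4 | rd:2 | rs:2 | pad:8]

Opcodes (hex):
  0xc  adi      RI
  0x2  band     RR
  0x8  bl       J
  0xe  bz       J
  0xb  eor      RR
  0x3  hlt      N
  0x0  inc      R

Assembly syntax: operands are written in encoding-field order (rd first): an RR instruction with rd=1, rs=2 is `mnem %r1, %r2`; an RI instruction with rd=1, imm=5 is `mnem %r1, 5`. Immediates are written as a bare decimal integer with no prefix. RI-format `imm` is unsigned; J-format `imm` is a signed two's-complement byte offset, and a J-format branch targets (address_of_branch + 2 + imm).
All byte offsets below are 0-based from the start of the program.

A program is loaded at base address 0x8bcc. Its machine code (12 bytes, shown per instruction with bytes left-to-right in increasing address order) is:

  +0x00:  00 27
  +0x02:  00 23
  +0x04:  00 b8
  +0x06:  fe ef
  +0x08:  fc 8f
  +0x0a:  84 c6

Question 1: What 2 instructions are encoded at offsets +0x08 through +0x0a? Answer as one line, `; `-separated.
+0x08: fc 8f ⇒ word 0x8ffc (little)
  opcode bits[15:12]=0x8: bl/J
  imm@[11:0]=0xffc (s12→-4) ⇒ -4
+0x0a: 84 c6 ⇒ word 0xc684 (little)
  opcode bits[15:12]=0xc: adi/RI
  rd@[11:10]=0x1 ⇒ %r1
  imm@[9:0]=0x284 ⇒ 644

bl -4; adi %r1, 644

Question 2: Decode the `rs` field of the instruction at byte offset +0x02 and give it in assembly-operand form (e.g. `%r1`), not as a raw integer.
%r3

[02] 00 23 → 0x2300
  op=0x2300>>12=0x2 ⇒ band (RR)
  [11:10] rd=0 = %r0
  [9:8] rs=3 = %r3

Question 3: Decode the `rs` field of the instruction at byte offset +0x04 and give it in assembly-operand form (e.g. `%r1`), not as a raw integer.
off 0x04: read 00 b8 as little → 0xb800
  top 4b → 0xb → eor [RR]
  rd: (w>>10)&0x3=0x2 → %r2
  rs: (w>>8)&0x3=0x0 → %r0

%r0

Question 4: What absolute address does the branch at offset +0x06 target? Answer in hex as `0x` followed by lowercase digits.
[06] fe ef → 0xeffe
  opcode bits[15:12]=0xe: bz/J
  imm: (w>>0)&0xfff=0xffe (s12→-2) → -2
  target = base 0x8bcc + off 0x06 + 2 + imm -2 = 0x8bd2

0x8bd2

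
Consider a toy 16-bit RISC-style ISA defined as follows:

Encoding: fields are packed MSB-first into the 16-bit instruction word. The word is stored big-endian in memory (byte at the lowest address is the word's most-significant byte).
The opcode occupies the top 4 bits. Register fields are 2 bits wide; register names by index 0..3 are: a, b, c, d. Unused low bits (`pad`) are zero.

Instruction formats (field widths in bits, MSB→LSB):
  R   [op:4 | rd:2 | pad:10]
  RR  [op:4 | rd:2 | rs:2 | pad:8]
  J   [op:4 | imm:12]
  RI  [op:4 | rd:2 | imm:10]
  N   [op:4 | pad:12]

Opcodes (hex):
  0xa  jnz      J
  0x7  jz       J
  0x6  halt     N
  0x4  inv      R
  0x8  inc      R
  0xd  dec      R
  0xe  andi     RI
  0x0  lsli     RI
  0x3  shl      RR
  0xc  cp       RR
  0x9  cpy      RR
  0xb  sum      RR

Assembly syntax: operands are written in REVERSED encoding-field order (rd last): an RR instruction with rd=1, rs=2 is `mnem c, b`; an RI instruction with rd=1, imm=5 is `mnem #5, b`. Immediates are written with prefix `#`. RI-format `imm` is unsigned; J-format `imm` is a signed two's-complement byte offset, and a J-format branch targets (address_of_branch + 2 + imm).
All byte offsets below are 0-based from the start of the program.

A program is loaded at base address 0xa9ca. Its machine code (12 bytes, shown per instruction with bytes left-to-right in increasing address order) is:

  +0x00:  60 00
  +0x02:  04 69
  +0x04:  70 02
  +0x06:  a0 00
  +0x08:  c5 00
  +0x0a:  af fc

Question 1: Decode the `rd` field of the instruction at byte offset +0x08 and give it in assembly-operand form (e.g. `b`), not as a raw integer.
+0x08: c5 00 ⇒ word 0xc500 (big)
  top 4b → 0xc → cp [RR]
  rd: (w>>10)&0x3=0x1 → b
  rs: (w>>8)&0x3=0x1 → b

b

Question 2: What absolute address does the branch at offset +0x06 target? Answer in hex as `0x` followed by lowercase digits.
off 0x06: read a0 00 as big → 0xa000
  op=0xa000>>12=0xa ⇒ jnz (J)
  [11:0] imm=0 = #0
  target = base 0xa9ca + off 0x06 + 2 + imm 0 = 0xa9d2

0xa9d2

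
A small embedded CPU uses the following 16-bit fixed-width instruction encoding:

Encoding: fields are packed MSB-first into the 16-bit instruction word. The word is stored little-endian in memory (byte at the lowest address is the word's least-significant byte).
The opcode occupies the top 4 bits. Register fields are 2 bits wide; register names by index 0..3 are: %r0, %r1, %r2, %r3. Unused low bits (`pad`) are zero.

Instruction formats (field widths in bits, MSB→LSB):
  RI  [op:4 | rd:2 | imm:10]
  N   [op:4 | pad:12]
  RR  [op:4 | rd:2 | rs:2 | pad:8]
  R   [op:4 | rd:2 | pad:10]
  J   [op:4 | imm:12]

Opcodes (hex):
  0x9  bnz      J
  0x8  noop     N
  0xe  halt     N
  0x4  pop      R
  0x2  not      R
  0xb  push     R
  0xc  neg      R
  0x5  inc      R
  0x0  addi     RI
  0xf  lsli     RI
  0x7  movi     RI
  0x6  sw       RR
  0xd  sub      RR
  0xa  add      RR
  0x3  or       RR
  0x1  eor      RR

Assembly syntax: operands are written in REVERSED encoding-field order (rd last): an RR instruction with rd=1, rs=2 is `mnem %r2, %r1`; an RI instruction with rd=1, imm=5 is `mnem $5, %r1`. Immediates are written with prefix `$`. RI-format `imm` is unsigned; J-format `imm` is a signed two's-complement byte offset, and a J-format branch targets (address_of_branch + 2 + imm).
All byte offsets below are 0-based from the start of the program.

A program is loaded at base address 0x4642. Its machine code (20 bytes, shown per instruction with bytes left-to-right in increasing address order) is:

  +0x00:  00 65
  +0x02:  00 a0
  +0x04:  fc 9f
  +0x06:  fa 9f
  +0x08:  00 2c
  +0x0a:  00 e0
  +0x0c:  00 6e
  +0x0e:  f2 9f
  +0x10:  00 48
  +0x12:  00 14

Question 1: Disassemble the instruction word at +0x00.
sw %r1, %r1

@+00  little-endian(00 65) = 0x6500
  op=0x6500>>12=0x6 ⇒ sw (RR)
  rd: (w>>10)&0x3=0x1 → %r1
  rs: (w>>8)&0x3=0x1 → %r1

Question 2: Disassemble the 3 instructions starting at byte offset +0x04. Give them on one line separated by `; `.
+0x04: fc 9f ⇒ word 0x9ffc (little)
  opcode bits[15:12]=0x9: bnz/J
  imm@[11:0]=0xffc (s12→-4) ⇒ $-4
+0x06: fa 9f ⇒ word 0x9ffa (little)
  opcode bits[15:12]=0x9: bnz/J
  imm@[11:0]=0xffa (s12→-6) ⇒ $-6
+0x08: 00 2c ⇒ word 0x2c00 (little)
  opcode bits[15:12]=0x2: not/R
  rd@[11:10]=0x3 ⇒ %r3

bnz $-4; bnz $-6; not %r3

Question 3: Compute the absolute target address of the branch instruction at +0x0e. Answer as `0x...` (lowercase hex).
0x4644

@+0e  little-endian(f2 9f) = 0x9ff2
  op=0x9ff2>>12=0x9 ⇒ bnz (J)
  [11:0] imm=4082 (s12→-14) = $-14
  target = base 0x4642 + off 0x0e + 2 + imm -14 = 0x4644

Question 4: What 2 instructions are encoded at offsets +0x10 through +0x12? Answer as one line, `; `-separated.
pop %r2; eor %r0, %r1

+0x10: 00 48 ⇒ word 0x4800 (little)
  opcode bits[15:12]=0x4: pop/R
  rd: (w>>10)&0x3=0x2 → %r2
+0x12: 00 14 ⇒ word 0x1400 (little)
  opcode bits[15:12]=0x1: eor/RR
  rd: (w>>10)&0x3=0x1 → %r1
  rs: (w>>8)&0x3=0x0 → %r0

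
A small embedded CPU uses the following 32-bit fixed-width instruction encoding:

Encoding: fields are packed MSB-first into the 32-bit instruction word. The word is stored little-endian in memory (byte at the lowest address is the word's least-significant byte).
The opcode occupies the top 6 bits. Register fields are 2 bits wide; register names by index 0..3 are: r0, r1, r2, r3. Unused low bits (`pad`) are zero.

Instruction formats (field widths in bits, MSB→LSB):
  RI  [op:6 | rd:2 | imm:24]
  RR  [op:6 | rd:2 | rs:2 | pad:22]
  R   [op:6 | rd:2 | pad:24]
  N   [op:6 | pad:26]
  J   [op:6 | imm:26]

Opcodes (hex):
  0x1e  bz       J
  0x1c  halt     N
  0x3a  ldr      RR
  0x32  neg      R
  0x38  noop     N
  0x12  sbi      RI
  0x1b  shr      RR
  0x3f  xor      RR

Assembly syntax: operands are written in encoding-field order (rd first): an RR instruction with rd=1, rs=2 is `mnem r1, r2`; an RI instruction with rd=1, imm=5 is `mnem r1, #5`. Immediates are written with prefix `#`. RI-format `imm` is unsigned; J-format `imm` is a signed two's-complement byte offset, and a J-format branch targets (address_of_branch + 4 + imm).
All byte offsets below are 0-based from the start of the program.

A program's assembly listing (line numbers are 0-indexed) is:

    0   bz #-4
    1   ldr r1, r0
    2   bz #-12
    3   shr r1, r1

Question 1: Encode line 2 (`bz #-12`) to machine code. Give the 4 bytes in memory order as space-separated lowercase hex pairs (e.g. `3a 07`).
2. bz fields op=0x1e:6|imm=-12:26 → word 7bfffff4h → f4 ff ff 7b

f4 ff ff 7b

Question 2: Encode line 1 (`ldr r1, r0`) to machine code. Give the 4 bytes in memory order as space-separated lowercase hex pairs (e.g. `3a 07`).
00 00 00 e9

L1: ldr op=0x3a:6|rd=1:2|rs=0:2|pad=0:22 ⇒ 0xe9000000 ⇒ little 00 00 00 e9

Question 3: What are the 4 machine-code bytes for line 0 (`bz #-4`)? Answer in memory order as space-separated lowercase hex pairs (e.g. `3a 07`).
line 0 (bz): pack op=0x1e:6|imm=-4:26 = 0x7bfffffc; little→ fc ff ff 7b

fc ff ff 7b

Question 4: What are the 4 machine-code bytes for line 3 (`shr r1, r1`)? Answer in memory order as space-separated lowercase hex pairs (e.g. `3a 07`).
line 3 (shr): pack op=0x1b:6|rd=1:2|rs=1:2|pad=0:22 = 0x6d400000; little→ 00 00 40 6d

00 00 40 6d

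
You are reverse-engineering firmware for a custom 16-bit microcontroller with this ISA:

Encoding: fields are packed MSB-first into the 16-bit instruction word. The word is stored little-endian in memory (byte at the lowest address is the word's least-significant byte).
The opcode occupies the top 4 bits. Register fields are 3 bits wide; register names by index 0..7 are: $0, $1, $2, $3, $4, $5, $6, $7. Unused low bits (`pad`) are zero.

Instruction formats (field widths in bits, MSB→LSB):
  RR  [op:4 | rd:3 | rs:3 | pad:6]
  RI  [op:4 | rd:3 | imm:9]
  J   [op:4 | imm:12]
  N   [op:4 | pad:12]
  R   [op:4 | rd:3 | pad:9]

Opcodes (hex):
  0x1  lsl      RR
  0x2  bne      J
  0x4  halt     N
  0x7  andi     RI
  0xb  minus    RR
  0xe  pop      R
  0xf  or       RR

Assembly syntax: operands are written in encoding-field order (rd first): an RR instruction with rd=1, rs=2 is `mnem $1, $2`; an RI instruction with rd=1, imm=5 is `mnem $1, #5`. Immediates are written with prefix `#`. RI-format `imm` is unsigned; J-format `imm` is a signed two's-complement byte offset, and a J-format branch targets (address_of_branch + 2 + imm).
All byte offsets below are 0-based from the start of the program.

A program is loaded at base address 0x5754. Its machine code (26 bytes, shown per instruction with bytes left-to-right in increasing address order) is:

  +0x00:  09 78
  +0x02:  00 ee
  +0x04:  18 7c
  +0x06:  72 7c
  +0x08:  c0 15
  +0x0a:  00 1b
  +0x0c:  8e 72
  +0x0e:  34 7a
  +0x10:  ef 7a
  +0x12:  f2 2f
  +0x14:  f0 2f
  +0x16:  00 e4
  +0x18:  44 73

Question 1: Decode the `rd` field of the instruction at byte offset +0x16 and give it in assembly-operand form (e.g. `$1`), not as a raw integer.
[16] 00 e4 → 0xe400
  top 4b → 0xe → pop [R]
  rd@[11:9]=0x2 ⇒ $2

$2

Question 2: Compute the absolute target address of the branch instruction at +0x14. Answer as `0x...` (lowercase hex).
0x575a

[14] f0 2f → 0x2ff0
  opcode bits[15:12]=0x2: bne/J
  imm@[11:0]=0xff0 (s12→-16) ⇒ #-16
  target = base 0x5754 + off 0x14 + 2 + imm -16 = 0x575a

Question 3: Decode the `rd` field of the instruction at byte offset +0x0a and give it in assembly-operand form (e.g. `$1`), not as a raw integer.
off 0x0a: read 00 1b as little → 0x1b00
  top 4b → 0x1 → lsl [RR]
  [11:9] rd=5 = $5
  [8:6] rs=4 = $4

$5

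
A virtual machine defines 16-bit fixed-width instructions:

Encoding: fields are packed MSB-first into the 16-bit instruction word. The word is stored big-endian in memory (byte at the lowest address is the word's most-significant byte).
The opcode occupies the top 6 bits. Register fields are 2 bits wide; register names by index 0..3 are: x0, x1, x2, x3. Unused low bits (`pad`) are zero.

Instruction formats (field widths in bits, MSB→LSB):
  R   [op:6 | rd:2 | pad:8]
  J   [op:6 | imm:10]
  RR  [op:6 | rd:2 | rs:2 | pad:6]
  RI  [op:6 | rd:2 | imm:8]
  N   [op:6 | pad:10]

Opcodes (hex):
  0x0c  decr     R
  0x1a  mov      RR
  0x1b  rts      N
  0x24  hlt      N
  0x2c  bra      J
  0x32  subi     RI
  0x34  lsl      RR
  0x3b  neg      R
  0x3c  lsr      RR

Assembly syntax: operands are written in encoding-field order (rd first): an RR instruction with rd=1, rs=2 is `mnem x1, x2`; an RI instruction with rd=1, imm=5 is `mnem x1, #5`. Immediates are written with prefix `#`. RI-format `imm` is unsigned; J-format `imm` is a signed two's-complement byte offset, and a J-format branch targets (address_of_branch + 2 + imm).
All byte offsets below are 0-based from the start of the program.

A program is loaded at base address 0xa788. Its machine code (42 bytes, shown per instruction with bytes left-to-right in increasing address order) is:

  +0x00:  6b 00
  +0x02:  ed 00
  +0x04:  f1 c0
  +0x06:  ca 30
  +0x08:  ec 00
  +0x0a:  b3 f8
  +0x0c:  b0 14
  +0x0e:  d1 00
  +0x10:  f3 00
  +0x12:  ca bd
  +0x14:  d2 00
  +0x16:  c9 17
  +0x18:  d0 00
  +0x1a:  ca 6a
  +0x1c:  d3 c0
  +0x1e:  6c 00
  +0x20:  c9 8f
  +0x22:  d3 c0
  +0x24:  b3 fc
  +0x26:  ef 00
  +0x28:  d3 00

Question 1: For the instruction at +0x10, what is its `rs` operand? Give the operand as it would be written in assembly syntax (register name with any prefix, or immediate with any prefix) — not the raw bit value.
+0x10: f3 00 ⇒ word 0xf300 (big)
  opcode bits[15:10]=0x3c: lsr/RR
  rd@[9:8]=0x3 ⇒ x3
  rs@[7:6]=0x0 ⇒ x0

x0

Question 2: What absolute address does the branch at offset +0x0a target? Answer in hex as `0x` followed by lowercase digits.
0xa78c

@+0a  big-endian(b3 f8) = 0xb3f8
  opcode bits[15:10]=0x2c: bra/J
  imm@[9:0]=0x3f8 (s10→-8) ⇒ #-8
  target = base 0xa788 + off 0x0a + 2 + imm -8 = 0xa78c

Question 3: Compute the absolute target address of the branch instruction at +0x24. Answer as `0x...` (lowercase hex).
0xa7aa

@+24  big-endian(b3 fc) = 0xb3fc
  opcode bits[15:10]=0x2c: bra/J
  imm@[9:0]=0x3fc (s10→-4) ⇒ #-4
  target = base 0xa788 + off 0x24 + 2 + imm -4 = 0xa7aa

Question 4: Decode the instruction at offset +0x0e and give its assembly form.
lsl x1, x0

@+0e  big-endian(d1 00) = 0xd100
  opcode bits[15:10]=0x34: lsl/RR
  rd@[9:8]=0x1 ⇒ x1
  rs@[7:6]=0x0 ⇒ x0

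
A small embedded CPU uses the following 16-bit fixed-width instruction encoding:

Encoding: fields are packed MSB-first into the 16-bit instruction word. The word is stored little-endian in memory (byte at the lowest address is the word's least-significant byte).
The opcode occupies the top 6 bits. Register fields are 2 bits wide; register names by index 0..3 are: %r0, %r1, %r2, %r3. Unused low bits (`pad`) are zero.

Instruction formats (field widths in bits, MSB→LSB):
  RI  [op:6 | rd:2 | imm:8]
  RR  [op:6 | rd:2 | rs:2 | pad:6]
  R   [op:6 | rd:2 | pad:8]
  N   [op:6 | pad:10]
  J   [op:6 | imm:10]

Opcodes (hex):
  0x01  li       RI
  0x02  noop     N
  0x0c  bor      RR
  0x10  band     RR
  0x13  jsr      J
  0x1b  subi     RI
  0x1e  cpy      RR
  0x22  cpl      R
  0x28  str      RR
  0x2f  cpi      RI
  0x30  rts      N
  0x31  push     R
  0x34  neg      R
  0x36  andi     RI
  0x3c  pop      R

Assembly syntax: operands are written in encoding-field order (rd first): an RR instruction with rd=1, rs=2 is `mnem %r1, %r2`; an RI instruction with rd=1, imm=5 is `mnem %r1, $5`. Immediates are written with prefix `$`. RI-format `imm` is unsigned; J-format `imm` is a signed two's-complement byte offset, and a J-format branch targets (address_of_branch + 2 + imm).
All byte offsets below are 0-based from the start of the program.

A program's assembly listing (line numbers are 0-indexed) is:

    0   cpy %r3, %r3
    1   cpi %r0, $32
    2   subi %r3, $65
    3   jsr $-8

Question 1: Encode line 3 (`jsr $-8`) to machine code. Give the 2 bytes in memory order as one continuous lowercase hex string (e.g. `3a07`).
f84f

line 3 (jsr): pack op=0x13:6|imm=-8:10 = 0x4ff8; little→ f8 4f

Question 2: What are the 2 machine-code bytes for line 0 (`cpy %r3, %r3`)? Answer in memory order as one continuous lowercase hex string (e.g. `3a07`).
line 0 (cpy): pack op=0x1e:6|rd=3:2|rs=3:2|pad=0:6 = 0x7bc0; little→ c0 7b

c07b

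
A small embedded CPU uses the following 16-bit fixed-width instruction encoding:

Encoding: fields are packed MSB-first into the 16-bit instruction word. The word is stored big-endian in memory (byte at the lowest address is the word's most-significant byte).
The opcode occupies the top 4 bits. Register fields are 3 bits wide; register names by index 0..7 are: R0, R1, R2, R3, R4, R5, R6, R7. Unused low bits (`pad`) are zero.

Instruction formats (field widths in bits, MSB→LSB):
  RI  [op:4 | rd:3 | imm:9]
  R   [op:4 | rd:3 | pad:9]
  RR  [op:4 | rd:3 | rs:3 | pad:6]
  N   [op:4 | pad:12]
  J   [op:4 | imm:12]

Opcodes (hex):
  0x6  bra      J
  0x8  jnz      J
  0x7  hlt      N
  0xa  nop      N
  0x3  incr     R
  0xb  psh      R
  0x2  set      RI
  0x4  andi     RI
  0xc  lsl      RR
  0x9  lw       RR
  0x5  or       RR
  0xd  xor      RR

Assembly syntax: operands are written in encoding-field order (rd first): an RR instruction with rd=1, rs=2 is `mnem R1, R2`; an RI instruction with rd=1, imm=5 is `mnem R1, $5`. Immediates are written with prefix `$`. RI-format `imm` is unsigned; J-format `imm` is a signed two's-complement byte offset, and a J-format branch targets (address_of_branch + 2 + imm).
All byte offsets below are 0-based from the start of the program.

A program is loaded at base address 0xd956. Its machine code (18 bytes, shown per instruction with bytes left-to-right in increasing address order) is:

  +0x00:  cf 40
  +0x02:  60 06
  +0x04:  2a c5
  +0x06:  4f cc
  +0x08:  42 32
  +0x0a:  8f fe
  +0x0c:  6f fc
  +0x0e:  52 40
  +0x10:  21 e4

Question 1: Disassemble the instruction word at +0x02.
@+02  big-endian(60 06) = 0x6006
  opcode bits[15:12]=0x6: bra/J
  [11:0] imm=6 = $6

bra $6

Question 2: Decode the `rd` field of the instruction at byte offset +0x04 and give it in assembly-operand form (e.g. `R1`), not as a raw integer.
+0x04: 2a c5 ⇒ word 0x2ac5 (big)
  top 4b → 0x2 → set [RI]
  rd: (w>>9)&0x7=0x5 → R5
  imm: (w>>0)&0x1ff=0xc5 → $197

R5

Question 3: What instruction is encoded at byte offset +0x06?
off 0x06: read 4f cc as big → 0x4fcc
  opcode bits[15:12]=0x4: andi/RI
  rd: (w>>9)&0x7=0x7 → R7
  imm: (w>>0)&0x1ff=0x1cc → $460

andi R7, $460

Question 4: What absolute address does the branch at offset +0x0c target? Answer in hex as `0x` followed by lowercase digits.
[0c] 6f fc → 0x6ffc
  opcode bits[15:12]=0x6: bra/J
  imm: (w>>0)&0xfff=0xffc (s12→-4) → $-4
  target = base 0xd956 + off 0x0c + 2 + imm -4 = 0xd960

0xd960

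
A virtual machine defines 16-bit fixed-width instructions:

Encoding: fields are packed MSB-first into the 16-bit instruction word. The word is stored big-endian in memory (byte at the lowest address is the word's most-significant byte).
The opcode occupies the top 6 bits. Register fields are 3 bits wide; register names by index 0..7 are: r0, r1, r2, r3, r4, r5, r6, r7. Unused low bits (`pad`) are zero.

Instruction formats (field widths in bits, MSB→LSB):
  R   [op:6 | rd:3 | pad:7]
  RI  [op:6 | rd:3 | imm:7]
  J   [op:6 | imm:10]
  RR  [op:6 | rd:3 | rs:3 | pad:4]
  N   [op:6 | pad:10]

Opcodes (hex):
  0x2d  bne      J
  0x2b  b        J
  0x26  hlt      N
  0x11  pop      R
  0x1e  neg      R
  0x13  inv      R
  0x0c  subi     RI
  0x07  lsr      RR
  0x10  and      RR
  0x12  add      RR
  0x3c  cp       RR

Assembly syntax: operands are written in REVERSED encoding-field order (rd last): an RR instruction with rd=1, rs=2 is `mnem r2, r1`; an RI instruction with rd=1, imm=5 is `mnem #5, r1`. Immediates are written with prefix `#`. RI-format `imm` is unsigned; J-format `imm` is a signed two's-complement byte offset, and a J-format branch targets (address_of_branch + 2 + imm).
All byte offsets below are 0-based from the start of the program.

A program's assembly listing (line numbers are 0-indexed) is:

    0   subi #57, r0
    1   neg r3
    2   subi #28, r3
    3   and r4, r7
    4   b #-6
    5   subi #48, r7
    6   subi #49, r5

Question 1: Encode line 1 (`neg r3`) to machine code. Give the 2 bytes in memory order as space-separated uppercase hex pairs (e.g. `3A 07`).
79 80

L1: neg op=0x1e:6|rd=3:3|pad=0:7 ⇒ 0x7980 ⇒ big 79 80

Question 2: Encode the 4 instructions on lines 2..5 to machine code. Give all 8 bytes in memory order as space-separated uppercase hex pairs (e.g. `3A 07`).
31 9C 43 C0 AF FA 33 B0

L2: subi op=0xc:6|rd=3:3|imm=28:7 ⇒ 0x319c ⇒ big 31 9c
L3: and op=0x10:6|rd=7:3|rs=4:3|pad=0:4 ⇒ 0x43c0 ⇒ big 43 c0
L4: b op=0x2b:6|imm=-6:10 ⇒ 0xaffa ⇒ big af fa
L5: subi op=0xc:6|rd=7:3|imm=48:7 ⇒ 0x33b0 ⇒ big 33 b0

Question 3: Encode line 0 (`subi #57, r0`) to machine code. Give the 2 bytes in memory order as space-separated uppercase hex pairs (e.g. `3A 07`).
0. subi fields op=0xc:6|rd=0:3|imm=57:7 → word 3039h → 30 39

30 39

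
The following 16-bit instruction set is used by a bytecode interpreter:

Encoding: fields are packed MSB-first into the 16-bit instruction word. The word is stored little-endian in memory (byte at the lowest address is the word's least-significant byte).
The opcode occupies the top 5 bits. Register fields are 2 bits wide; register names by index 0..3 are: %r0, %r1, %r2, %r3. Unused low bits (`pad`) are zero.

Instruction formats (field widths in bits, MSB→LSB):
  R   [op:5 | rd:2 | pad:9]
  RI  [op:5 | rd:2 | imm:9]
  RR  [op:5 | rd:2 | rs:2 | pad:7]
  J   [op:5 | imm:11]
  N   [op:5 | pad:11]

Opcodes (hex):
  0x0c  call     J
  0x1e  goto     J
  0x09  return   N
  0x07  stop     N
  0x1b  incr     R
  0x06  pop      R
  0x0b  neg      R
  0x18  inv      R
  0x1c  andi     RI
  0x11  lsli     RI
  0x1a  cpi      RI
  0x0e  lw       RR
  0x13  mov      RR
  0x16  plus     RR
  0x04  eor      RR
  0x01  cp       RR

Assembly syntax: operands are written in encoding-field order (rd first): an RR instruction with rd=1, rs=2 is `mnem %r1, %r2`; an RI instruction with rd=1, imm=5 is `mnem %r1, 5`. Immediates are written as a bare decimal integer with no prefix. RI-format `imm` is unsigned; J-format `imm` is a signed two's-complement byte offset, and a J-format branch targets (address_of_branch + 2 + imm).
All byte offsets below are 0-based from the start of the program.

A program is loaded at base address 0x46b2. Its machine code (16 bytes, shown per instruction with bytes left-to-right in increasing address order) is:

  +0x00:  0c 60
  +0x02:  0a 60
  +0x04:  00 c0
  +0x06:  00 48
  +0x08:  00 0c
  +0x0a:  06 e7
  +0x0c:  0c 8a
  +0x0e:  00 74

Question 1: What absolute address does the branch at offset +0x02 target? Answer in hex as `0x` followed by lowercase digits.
0x46c0

off 0x02: read 0a 60 as little → 0x600a
  top 5b → 0xc → call [J]
  imm@[10:0]=0xa ⇒ 10
  target = base 0x46b2 + off 0x02 + 2 + imm 10 = 0x46c0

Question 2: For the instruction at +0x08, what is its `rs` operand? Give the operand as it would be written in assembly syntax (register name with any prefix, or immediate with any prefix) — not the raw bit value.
@+08  little-endian(00 0c) = 0x0c00
  opcode bits[15:11]=0x1: cp/RR
  rd@[10:9]=0x2 ⇒ %r2
  rs@[8:7]=0x0 ⇒ %r0

%r0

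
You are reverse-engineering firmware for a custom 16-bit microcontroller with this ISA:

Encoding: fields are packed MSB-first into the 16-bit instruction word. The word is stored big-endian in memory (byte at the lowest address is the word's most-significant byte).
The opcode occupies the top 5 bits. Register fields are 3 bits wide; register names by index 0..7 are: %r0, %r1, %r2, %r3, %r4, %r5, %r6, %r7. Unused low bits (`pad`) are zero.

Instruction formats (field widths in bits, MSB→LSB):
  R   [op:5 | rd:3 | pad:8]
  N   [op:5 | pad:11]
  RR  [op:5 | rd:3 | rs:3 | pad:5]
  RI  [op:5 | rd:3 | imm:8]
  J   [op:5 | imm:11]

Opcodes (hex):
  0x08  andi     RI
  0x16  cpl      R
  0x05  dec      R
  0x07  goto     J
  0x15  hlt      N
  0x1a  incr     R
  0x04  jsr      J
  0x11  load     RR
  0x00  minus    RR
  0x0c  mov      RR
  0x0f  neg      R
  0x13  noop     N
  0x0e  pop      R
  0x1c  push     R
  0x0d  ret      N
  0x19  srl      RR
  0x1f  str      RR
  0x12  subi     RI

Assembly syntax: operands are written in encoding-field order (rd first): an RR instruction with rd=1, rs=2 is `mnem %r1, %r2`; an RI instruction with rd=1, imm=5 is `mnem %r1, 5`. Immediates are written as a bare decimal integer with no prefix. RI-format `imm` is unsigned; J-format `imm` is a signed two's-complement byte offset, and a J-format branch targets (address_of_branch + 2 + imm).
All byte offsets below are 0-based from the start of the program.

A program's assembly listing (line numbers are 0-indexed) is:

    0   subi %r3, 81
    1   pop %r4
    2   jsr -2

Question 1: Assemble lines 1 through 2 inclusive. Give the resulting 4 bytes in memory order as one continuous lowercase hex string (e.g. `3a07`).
740027fe

1. pop fields op=0xe:5|rd=4:3|pad=0:8 → word 7400h → 74 00
2. jsr fields op=0x4:5|imm=-2:11 → word 27feh → 27 fe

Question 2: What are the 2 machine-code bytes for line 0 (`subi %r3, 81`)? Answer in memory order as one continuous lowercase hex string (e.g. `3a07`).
9351

L0: subi op=0x12:5|rd=3:3|imm=81:8 ⇒ 0x9351 ⇒ big 93 51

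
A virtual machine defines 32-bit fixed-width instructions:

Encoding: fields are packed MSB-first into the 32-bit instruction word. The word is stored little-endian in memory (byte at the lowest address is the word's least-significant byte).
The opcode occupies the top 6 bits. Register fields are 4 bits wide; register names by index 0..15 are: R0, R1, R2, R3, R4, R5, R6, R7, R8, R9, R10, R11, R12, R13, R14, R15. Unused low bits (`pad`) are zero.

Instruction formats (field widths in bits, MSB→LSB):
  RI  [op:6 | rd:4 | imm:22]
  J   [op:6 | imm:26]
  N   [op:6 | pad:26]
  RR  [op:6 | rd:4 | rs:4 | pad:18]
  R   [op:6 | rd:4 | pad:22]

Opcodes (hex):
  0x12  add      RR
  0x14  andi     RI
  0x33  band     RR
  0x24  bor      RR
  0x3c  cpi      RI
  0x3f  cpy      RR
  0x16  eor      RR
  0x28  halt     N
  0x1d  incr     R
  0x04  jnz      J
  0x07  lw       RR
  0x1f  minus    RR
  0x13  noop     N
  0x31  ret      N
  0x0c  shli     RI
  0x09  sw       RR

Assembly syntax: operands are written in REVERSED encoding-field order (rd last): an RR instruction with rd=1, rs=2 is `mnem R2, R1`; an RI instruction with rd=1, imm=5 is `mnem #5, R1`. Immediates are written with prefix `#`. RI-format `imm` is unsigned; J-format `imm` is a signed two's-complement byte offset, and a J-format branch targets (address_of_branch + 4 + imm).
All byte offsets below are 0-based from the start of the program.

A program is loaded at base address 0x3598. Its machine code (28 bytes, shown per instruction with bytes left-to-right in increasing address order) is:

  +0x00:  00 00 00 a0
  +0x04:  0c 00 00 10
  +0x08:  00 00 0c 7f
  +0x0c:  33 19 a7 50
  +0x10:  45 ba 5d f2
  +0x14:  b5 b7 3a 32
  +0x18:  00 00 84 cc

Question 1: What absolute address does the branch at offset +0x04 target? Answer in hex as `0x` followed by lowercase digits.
0x35ac

@+04  little-endian(0c 00 00 10) = 0x1000000c
  top 6b → 0x4 → jnz [J]
  [25:0] imm=12 = #12
  target = base 0x3598 + off 0x04 + 4 + imm 12 = 0x35ac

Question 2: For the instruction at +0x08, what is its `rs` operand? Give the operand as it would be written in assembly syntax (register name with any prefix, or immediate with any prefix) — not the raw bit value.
+0x08: 00 00 0c 7f ⇒ word 0x7f0c0000 (little)
  top 6b → 0x1f → minus [RR]
  [25:22] rd=12 = R12
  [21:18] rs=3 = R3

R3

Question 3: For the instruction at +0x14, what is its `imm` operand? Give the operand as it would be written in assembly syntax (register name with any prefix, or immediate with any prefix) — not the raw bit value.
@+14  little-endian(b5 b7 3a 32) = 0x323ab7b5
  op=0x323ab7b5>>26=0xc ⇒ shli (RI)
  [25:22] rd=8 = R8
  [21:0] imm=3848117 = #3848117

#3848117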